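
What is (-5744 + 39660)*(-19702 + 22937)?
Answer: 109718260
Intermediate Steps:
(-5744 + 39660)*(-19702 + 22937) = 33916*3235 = 109718260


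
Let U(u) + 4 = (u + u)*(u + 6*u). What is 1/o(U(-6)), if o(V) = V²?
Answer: 1/250000 ≈ 4.0000e-6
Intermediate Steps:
U(u) = -4 + 14*u² (U(u) = -4 + (u + u)*(u + 6*u) = -4 + (2*u)*(7*u) = -4 + 14*u²)
1/o(U(-6)) = 1/((-4 + 14*(-6)²)²) = 1/((-4 + 14*36)²) = 1/((-4 + 504)²) = 1/(500²) = 1/250000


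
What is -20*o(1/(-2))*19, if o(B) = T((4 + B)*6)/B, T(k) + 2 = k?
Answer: 14440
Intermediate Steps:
T(k) = -2 + k
o(B) = (22 + 6*B)/B (o(B) = (-2 + (4 + B)*6)/B = (-2 + (24 + 6*B))/B = (22 + 6*B)/B)
-20*o(1/(-2))*19 = -20*(6 + 22/(1/(-2)))*19 = -20*(6 + 22/(-1/2))*19 = -20*(6 + 22*(-2))*19 = -20*(6 - 44)*19 = -20*(-38)*19 = 760*19 = 14440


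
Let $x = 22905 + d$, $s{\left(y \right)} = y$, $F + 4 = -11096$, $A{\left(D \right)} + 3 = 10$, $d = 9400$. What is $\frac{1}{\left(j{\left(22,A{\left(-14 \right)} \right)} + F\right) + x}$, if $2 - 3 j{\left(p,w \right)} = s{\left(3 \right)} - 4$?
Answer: $\frac{1}{21206} \approx 4.7156 \cdot 10^{-5}$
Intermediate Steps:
$A{\left(D \right)} = 7$ ($A{\left(D \right)} = -3 + 10 = 7$)
$F = -11100$ ($F = -4 - 11096 = -11100$)
$j{\left(p,w \right)} = 1$ ($j{\left(p,w \right)} = \frac{2}{3} - \frac{3 - 4}{3} = \frac{2}{3} - - \frac{1}{3} = \frac{2}{3} + \frac{1}{3} = 1$)
$x = 32305$ ($x = 22905 + 9400 = 32305$)
$\frac{1}{\left(j{\left(22,A{\left(-14 \right)} \right)} + F\right) + x} = \frac{1}{\left(1 - 11100\right) + 32305} = \frac{1}{-11099 + 32305} = \frac{1}{21206}$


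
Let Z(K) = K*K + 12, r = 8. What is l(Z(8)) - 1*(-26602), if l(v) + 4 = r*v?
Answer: 27206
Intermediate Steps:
Z(K) = 12 + K² (Z(K) = K² + 12 = 12 + K²)
l(v) = -4 + 8*v
l(Z(8)) - 1*(-26602) = (-4 + 8*(12 + 8²)) - 1*(-26602) = (-4 + 8*(12 + 64)) + 26602 = (-4 + 8*76) + 26602 = (-4 + 608) + 26602 = 604 + 26602 = 27206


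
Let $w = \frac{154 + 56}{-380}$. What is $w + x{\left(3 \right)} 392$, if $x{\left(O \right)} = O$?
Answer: $\frac{44667}{38} \approx 1175.4$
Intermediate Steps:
$w = - \frac{21}{38}$ ($w = 210 \left(- \frac{1}{380}\right) = - \frac{21}{38} \approx -0.55263$)
$w + x{\left(3 \right)} 392 = - \frac{21}{38} + 3 \cdot 392 = - \frac{21}{38} + 1176 = \frac{44667}{38}$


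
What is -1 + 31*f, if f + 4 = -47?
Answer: -1582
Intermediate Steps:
f = -51 (f = -4 - 47 = -51)
-1 + 31*f = -1 + 31*(-51) = -1 - 1581 = -1582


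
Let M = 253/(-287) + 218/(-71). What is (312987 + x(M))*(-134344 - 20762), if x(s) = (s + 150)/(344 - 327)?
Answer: -2402469842861232/49487 ≈ -4.8547e+10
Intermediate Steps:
M = -80529/20377 (M = 253*(-1/287) + 218*(-1/71) = -253/287 - 218/71 = -80529/20377 ≈ -3.9520)
x(s) = 150/17 + s/17 (x(s) = (150 + s)/17 = (150 + s)*(1/17) = 150/17 + s/17)
(312987 + x(M))*(-134344 - 20762) = (312987 + (150/17 + (1/17)*(-80529/20377)))*(-134344 - 20762) = (312987 + (150/17 - 4737/20377))*(-155106) = (312987 + 2976021/346409)*(-155106) = (108424489704/346409)*(-155106) = -2402469842861232/49487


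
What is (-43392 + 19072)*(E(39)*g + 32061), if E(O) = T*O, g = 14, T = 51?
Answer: -1456938240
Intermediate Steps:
E(O) = 51*O
(-43392 + 19072)*(E(39)*g + 32061) = (-43392 + 19072)*((51*39)*14 + 32061) = -24320*(1989*14 + 32061) = -24320*(27846 + 32061) = -24320*59907 = -1456938240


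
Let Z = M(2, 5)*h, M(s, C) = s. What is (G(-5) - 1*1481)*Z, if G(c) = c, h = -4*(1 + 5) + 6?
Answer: 53496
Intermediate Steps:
h = -18 (h = -4*6 + 6 = -24 + 6 = -18)
Z = -36 (Z = 2*(-18) = -36)
(G(-5) - 1*1481)*Z = (-5 - 1*1481)*(-36) = (-5 - 1481)*(-36) = -1486*(-36) = 53496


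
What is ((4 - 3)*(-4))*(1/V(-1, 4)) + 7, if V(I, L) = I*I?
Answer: 3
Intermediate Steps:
V(I, L) = I²
((4 - 3)*(-4))*(1/V(-1, 4)) + 7 = ((4 - 3)*(-4))*(1/(-1)²) + 7 = (1*(-4))*(1/1) + 7 = -4 + 7 = 3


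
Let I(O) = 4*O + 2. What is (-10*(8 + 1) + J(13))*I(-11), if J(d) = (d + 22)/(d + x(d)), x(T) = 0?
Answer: 47670/13 ≈ 3666.9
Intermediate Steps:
I(O) = 2 + 4*O
J(d) = (22 + d)/d (J(d) = (d + 22)/(d + 0) = (22 + d)/d)
(-10*(8 + 1) + J(13))*I(-11) = (-10*(8 + 1) + (22 + 13)/13)*(2 + 4*(-11)) = (-10*9 + (1/13)*35)*(2 - 44) = (-90 + 35/13)*(-42) = -1135/13*(-42) = 47670/13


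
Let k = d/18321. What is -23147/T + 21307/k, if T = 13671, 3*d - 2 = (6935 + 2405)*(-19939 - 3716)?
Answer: -21124107074717/3020439269358 ≈ -6.9937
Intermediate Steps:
d = -220937698/3 (d = ⅔ + ((6935 + 2405)*(-19939 - 3716))/3 = ⅔ + (9340*(-23655))/3 = ⅔ + (⅓)*(-220937700) = ⅔ - 73645900 = -220937698/3 ≈ -7.3646e+7)
k = -220937698/54963 (k = -220937698/3/18321 = -220937698/3*1/18321 = -220937698/54963 ≈ -4019.8)
-23147/T + 21307/k = -23147/13671 + 21307/(-220937698/54963) = -23147*1/13671 + 21307*(-54963/220937698) = -23147/13671 - 1171096641/220937698 = -21124107074717/3020439269358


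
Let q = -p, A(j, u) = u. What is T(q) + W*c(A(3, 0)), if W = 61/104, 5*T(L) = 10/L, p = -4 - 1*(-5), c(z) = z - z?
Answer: -2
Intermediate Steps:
c(z) = 0
p = 1 (p = -4 + 5 = 1)
q = -1 (q = -1*1 = -1)
T(L) = 2/L (T(L) = (10/L)/5 = 2/L)
W = 61/104 (W = 61*(1/104) = 61/104 ≈ 0.58654)
T(q) + W*c(A(3, 0)) = 2/(-1) + (61/104)*0 = 2*(-1) + 0 = -2 + 0 = -2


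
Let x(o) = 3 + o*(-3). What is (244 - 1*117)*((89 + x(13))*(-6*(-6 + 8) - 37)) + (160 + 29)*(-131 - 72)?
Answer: -368186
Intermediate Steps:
x(o) = 3 - 3*o
(244 - 1*117)*((89 + x(13))*(-6*(-6 + 8) - 37)) + (160 + 29)*(-131 - 72) = (244 - 1*117)*((89 + (3 - 3*13))*(-6*(-6 + 8) - 37)) + (160 + 29)*(-131 - 72) = (244 - 117)*((89 + (3 - 39))*(-6*2 - 37)) + 189*(-203) = 127*((89 - 36)*(-12 - 37)) - 38367 = 127*(53*(-49)) - 38367 = 127*(-2597) - 38367 = -329819 - 38367 = -368186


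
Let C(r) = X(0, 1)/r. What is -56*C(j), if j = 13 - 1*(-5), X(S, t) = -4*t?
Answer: 112/9 ≈ 12.444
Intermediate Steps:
j = 18 (j = 13 + 5 = 18)
C(r) = -4/r (C(r) = (-4*1)/r = -4/r)
-56*C(j) = -(-224)/18 = -56*(-2/9) = 112/9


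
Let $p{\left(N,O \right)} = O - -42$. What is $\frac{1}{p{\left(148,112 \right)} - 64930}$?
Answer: $- \frac{1}{64776} \approx -1.5438 \cdot 10^{-5}$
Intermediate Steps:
$p{\left(N,O \right)} = 42 + O$ ($p{\left(N,O \right)} = O + 42 = 42 + O$)
$\frac{1}{p{\left(148,112 \right)} - 64930} = \frac{1}{\left(42 + 112\right) - 64930} = \frac{1}{154 - 64930} = \frac{1}{-64776} = - \frac{1}{64776}$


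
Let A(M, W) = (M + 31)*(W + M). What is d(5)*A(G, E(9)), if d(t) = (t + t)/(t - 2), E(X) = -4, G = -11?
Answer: -1000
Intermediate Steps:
d(t) = 2*t/(-2 + t) (d(t) = (2*t)/(-2 + t) = 2*t/(-2 + t))
A(M, W) = (31 + M)*(M + W)
d(5)*A(G, E(9)) = (2*5/(-2 + 5))*((-11)² + 31*(-11) + 31*(-4) - 11*(-4)) = (2*5/3)*(121 - 341 - 124 + 44) = (2*5*(⅓))*(-300) = (10/3)*(-300) = -1000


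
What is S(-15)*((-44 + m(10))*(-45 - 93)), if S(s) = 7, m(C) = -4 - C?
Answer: 56028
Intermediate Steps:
S(-15)*((-44 + m(10))*(-45 - 93)) = 7*((-44 + (-4 - 1*10))*(-45 - 93)) = 7*((-44 + (-4 - 10))*(-138)) = 7*((-44 - 14)*(-138)) = 7*(-58*(-138)) = 7*8004 = 56028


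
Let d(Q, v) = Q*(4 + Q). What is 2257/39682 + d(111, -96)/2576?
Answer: 11138147/2222192 ≈ 5.0122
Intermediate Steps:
2257/39682 + d(111, -96)/2576 = 2257/39682 + (111*(4 + 111))/2576 = 2257*(1/39682) + (111*115)*(1/2576) = 2257/39682 + 12765*(1/2576) = 2257/39682 + 555/112 = 11138147/2222192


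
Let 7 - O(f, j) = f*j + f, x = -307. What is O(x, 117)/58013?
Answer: 36233/58013 ≈ 0.62457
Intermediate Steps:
O(f, j) = 7 - f - f*j (O(f, j) = 7 - (f*j + f) = 7 - (f + f*j) = 7 + (-f - f*j) = 7 - f - f*j)
O(x, 117)/58013 = (7 - 1*(-307) - 1*(-307)*117)/58013 = (7 + 307 + 35919)*(1/58013) = 36233*(1/58013) = 36233/58013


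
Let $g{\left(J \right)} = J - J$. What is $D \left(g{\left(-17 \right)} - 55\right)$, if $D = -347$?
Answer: $19085$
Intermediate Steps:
$g{\left(J \right)} = 0$
$D \left(g{\left(-17 \right)} - 55\right) = - 347 \left(0 - 55\right) = \left(-347\right) \left(-55\right) = 19085$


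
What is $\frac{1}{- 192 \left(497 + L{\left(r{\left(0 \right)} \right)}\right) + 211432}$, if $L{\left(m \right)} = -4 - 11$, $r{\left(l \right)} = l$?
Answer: $\frac{1}{118888} \approx 8.4113 \cdot 10^{-6}$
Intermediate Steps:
$L{\left(m \right)} = -15$
$\frac{1}{- 192 \left(497 + L{\left(r{\left(0 \right)} \right)}\right) + 211432} = \frac{1}{- 192 \left(497 - 15\right) + 211432} = \frac{1}{\left(-192\right) 482 + 211432} = \frac{1}{-92544 + 211432} = \frac{1}{118888}$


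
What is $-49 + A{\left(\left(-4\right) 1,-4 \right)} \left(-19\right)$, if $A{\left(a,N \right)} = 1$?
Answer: $-68$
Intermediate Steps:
$-49 + A{\left(\left(-4\right) 1,-4 \right)} \left(-19\right) = -49 + 1 \left(-19\right) = -49 - 19 = -68$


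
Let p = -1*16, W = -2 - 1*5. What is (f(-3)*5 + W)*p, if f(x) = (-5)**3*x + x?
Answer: -29648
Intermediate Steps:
f(x) = -124*x (f(x) = -125*x + x = -124*x)
W = -7 (W = -2 - 5 = -7)
p = -16
(f(-3)*5 + W)*p = (-124*(-3)*5 - 7)*(-16) = (372*5 - 7)*(-16) = (1860 - 7)*(-16) = 1853*(-16) = -29648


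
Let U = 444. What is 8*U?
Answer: 3552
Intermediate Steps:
8*U = 8*444 = 3552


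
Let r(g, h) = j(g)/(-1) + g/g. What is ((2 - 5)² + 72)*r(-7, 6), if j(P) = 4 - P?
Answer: -810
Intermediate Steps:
r(g, h) = -3 + g (r(g, h) = (4 - g)/(-1) + g/g = (4 - g)*(-1) + 1 = (-4 + g) + 1 = -3 + g)
((2 - 5)² + 72)*r(-7, 6) = ((2 - 5)² + 72)*(-3 - 7) = ((-3)² + 72)*(-10) = (9 + 72)*(-10) = 81*(-10) = -810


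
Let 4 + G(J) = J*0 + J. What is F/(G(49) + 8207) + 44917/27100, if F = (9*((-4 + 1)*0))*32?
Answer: 44917/27100 ≈ 1.6575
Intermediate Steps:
G(J) = -4 + J (G(J) = -4 + (J*0 + J) = -4 + (0 + J) = -4 + J)
F = 0 (F = (9*(-3*0))*32 = (9*0)*32 = 0*32 = 0)
F/(G(49) + 8207) + 44917/27100 = 0/((-4 + 49) + 8207) + 44917/27100 = 0/(45 + 8207) + 44917*(1/27100) = 0/8252 + 44917/27100 = 0*(1/8252) + 44917/27100 = 0 + 44917/27100 = 44917/27100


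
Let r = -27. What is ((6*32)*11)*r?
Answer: -57024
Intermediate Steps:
((6*32)*11)*r = ((6*32)*11)*(-27) = (192*11)*(-27) = 2112*(-27) = -57024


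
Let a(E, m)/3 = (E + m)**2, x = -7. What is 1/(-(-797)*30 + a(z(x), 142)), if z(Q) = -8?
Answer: 1/77778 ≈ 1.2857e-5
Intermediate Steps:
a(E, m) = 3*(E + m)**2
1/(-(-797)*30 + a(z(x), 142)) = 1/(-(-797)*30 + 3*(-8 + 142)**2) = 1/(-1*(-23910) + 3*134**2) = 1/(23910 + 3*17956) = 1/(23910 + 53868) = 1/77778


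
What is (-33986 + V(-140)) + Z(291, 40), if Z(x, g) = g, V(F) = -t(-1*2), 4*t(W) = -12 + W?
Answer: -67885/2 ≈ -33943.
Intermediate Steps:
t(W) = -3 + W/4 (t(W) = (-12 + W)/4 = -3 + W/4)
V(F) = 7/2 (V(F) = -(-3 + (-1*2)/4) = -(-3 + (1/4)*(-2)) = -(-3 - 1/2) = -1*(-7/2) = 7/2)
(-33986 + V(-140)) + Z(291, 40) = (-33986 + 7/2) + 40 = -67965/2 + 40 = -67885/2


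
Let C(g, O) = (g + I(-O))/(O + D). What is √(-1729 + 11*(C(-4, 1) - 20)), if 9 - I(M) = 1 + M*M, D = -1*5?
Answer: I*√7829/2 ≈ 44.241*I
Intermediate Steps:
D = -5
I(M) = 8 - M² (I(M) = 9 - (1 + M*M) = 9 - (1 + M²) = 9 + (-1 - M²) = 8 - M²)
C(g, O) = (8 + g - O²)/(-5 + O) (C(g, O) = (g + (8 - (-O)²))/(O - 5) = (g + (8 - O²))/(-5 + O) = (8 + g - O²)/(-5 + O))
√(-1729 + 11*(C(-4, 1) - 20)) = √(-1729 + 11*((8 - 4 - 1*1²)/(-5 + 1) - 20)) = √(-1729 + 11*((8 - 4 - 1*1)/(-4) - 20)) = √(-1729 + 11*(-(8 - 4 - 1)/4 - 20)) = √(-1729 + 11*(-¼*3 - 20)) = √(-1729 + 11*(-¾ - 20)) = √(-1729 + 11*(-83/4)) = √(-1729 - 913/4) = √(-7829/4) = I*√7829/2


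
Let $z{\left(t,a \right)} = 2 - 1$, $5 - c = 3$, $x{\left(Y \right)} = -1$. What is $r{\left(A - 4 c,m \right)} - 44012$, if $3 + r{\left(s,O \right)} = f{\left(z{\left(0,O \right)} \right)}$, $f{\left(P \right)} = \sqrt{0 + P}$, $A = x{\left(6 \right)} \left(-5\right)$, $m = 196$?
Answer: $-44014$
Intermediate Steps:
$c = 2$ ($c = 5 - 3 = 2$)
$z{\left(t,a \right)} = 1$
$A = 5$ ($A = \left(-1\right) \left(-5\right) = 5$)
$f{\left(P \right)} = \sqrt{P}$
$r{\left(s,O \right)} = -2$ ($r{\left(s,O \right)} = -3 + \sqrt{1} = -3 + 1 = -2$)
$r{\left(A - 4 c,m \right)} - 44012 = -2 - 44012 = -44014$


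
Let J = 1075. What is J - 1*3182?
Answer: -2107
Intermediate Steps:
J - 1*3182 = 1075 - 1*3182 = 1075 - 3182 = -2107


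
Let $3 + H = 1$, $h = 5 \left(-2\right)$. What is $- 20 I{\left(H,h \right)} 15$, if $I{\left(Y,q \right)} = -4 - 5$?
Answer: $2700$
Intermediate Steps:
$h = -10$
$H = -2$ ($H = -3 + 1 = -2$)
$I{\left(Y,q \right)} = -9$ ($I{\left(Y,q \right)} = -4 - 5 = -9$)
$- 20 I{\left(H,h \right)} 15 = \left(-20\right) \left(-9\right) 15 = 180 \cdot 15 = 2700$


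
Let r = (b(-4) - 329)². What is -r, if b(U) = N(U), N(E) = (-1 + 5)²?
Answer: -97969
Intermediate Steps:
N(E) = 16 (N(E) = 4² = 16)
b(U) = 16
r = 97969 (r = (16 - 329)² = (-313)² = 97969)
-r = -1*97969 = -97969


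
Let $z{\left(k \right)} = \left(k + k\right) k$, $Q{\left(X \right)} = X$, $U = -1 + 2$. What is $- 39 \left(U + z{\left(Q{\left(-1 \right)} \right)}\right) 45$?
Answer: $-5265$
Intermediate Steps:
$U = 1$
$z{\left(k \right)} = 2 k^{2}$ ($z{\left(k \right)} = 2 k k = 2 k^{2}$)
$- 39 \left(U + z{\left(Q{\left(-1 \right)} \right)}\right) 45 = - 39 \left(1 + 2 \left(-1\right)^{2}\right) 45 = - 39 \left(1 + 2 \cdot 1\right) 45 = - 39 \left(1 + 2\right) 45 = \left(-39\right) 3 \cdot 45 = \left(-117\right) 45 = -5265$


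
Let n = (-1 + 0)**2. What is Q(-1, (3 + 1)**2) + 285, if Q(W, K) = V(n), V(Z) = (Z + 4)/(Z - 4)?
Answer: 850/3 ≈ 283.33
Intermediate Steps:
n = 1 (n = (-1)**2 = 1)
V(Z) = (4 + Z)/(-4 + Z)
Q(W, K) = -5/3 (Q(W, K) = (4 + 1)/(-4 + 1) = 5/(-3) = -1/3*5 = -5/3)
Q(-1, (3 + 1)**2) + 285 = -5/3 + 285 = 850/3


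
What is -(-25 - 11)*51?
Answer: 1836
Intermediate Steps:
-(-25 - 11)*51 = -(-36)*51 = -1*(-1836) = 1836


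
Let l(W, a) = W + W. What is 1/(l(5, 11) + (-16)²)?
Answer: 1/266 ≈ 0.0037594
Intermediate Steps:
l(W, a) = 2*W
1/(l(5, 11) + (-16)²) = 1/(2*5 + (-16)²) = 1/(10 + 256) = 1/266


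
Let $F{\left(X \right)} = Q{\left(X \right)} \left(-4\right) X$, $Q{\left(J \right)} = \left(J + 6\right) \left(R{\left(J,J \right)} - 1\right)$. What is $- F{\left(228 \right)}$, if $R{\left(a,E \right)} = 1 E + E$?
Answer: $97100640$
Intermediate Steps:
$R{\left(a,E \right)} = 2 E$ ($R{\left(a,E \right)} = E + E = 2 E$)
$Q{\left(J \right)} = \left(-1 + 2 J\right) \left(6 + J\right)$ ($Q{\left(J \right)} = \left(J + 6\right) \left(2 J - 1\right) = \left(6 + J\right) \left(-1 + 2 J\right) = \left(-1 + 2 J\right) \left(6 + J\right)$)
$F{\left(X \right)} = X \left(24 - 44 X - 8 X^{2}\right)$ ($F{\left(X \right)} = \left(-6 + 2 X^{2} + 11 X\right) \left(-4\right) X = \left(24 - 44 X - 8 X^{2}\right) X = X \left(24 - 44 X - 8 X^{2}\right)$)
$- F{\left(228 \right)} = - 4 \cdot 228 \left(6 - 2508 - 2 \cdot 228^{2}\right) = - 4 \cdot 228 \left(6 - 2508 - 103968\right) = - 4 \cdot 228 \left(-106470\right) = \left(-1\right) \left(-97100640\right) = 97100640$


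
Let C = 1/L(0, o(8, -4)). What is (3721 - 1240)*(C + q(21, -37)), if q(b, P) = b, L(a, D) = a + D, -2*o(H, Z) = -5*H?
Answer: 1044501/20 ≈ 52225.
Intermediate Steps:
o(H, Z) = 5*H/2 (o(H, Z) = -(-5)*H/2 = 5*H/2)
L(a, D) = D + a
C = 1/20 (C = 1/((5/2)*8 + 0) = 1/(20 + 0) = 1/20 ≈ 0.050000)
(3721 - 1240)*(C + q(21, -37)) = (3721 - 1240)*(1/20 + 21) = 2481*(421/20) = 1044501/20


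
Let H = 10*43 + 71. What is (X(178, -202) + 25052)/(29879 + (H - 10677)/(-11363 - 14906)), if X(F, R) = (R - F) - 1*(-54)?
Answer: 649527294/784901627 ≈ 0.82753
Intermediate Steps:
X(F, R) = 54 + R - F (X(F, R) = (R - F) + 54 = 54 + R - F)
H = 501 (H = 430 + 71 = 501)
(X(178, -202) + 25052)/(29879 + (H - 10677)/(-11363 - 14906)) = ((54 - 202 - 1*178) + 25052)/(29879 + (501 - 10677)/(-11363 - 14906)) = ((54 - 202 - 178) + 25052)/(29879 - 10176/(-26269)) = (-326 + 25052)/(29879 - 10176*(-1/26269)) = 24726/(29879 + 10176/26269) = 24726/(784901627/26269) = 24726*(26269/784901627) = 649527294/784901627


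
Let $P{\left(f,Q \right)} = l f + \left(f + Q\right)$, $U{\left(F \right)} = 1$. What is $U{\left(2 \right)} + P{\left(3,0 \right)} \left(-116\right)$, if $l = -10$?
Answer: $3133$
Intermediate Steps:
$P{\left(f,Q \right)} = Q - 9 f$ ($P{\left(f,Q \right)} = - 10 f + \left(f + Q\right) = - 10 f + \left(Q + f\right) = Q - 9 f$)
$U{\left(2 \right)} + P{\left(3,0 \right)} \left(-116\right) = 1 + \left(0 - 27\right) \left(-116\right) = 1 - -3132 = 1 + 3132 = 3133$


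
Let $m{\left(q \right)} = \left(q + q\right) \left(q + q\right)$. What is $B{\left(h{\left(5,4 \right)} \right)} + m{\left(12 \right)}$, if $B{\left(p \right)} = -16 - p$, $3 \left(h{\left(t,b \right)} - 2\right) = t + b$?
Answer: $555$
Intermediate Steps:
$h{\left(t,b \right)} = 2 + \frac{b}{3} + \frac{t}{3}$ ($h{\left(t,b \right)} = 2 + \frac{t + b}{3} = 2 + \frac{b + t}{3} = 2 + \left(\frac{b}{3} + \frac{t}{3}\right) = 2 + \frac{b}{3} + \frac{t}{3}$)
$m{\left(q \right)} = 4 q^{2}$ ($m{\left(q \right)} = 2 q 2 q = 4 q^{2}$)
$B{\left(h{\left(5,4 \right)} \right)} + m{\left(12 \right)} = \left(-16 - \left(2 + \frac{1}{3} \cdot 4 + \frac{1}{3} \cdot 5\right)\right) + 4 \cdot 12^{2} = \left(-16 - \left(2 + \frac{4}{3} + \frac{5}{3}\right)\right) + 4 \cdot 144 = \left(-16 - 5\right) + 576 = -21 + 576 = 555$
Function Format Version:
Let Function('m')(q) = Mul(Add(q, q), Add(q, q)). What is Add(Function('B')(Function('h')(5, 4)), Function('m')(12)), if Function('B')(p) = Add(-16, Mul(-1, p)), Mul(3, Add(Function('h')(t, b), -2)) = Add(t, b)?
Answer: 555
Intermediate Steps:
Function('h')(t, b) = Add(2, Mul(Rational(1, 3), b), Mul(Rational(1, 3), t)) (Function('h')(t, b) = Add(2, Mul(Rational(1, 3), Add(t, b))) = Add(2, Mul(Rational(1, 3), Add(b, t))) = Add(2, Add(Mul(Rational(1, 3), b), Mul(Rational(1, 3), t))) = Add(2, Mul(Rational(1, 3), b), Mul(Rational(1, 3), t)))
Function('m')(q) = Mul(4, Pow(q, 2)) (Function('m')(q) = Mul(Mul(2, q), Mul(2, q)) = Mul(4, Pow(q, 2)))
Add(Function('B')(Function('h')(5, 4)), Function('m')(12)) = Add(Add(-16, Mul(-1, Add(2, Mul(Rational(1, 3), 4), Mul(Rational(1, 3), 5)))), Mul(4, Pow(12, 2))) = Add(Add(-16, Mul(-1, Add(2, Rational(4, 3), Rational(5, 3)))), Mul(4, 144)) = Add(Add(-16, Mul(-1, 5)), 576) = Add(Add(-16, -5), 576) = Add(-21, 576) = 555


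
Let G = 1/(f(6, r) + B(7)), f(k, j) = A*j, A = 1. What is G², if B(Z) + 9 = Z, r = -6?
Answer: 1/64 ≈ 0.015625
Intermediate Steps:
B(Z) = -9 + Z
f(k, j) = j (f(k, j) = 1*j = j)
G = -⅛ (G = 1/(-6 + (-9 + 7)) = 1/(-6 - 2) = 1/(-8) = -⅛ ≈ -0.12500)
G² = (-⅛)² = 1/64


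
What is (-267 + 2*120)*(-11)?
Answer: 297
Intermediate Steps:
(-267 + 2*120)*(-11) = (-267 + 240)*(-11) = -27*(-11) = 297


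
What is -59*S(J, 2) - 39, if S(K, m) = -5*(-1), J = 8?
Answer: -334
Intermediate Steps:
S(K, m) = 5
-59*S(J, 2) - 39 = -59*5 - 39 = -295 - 39 = -334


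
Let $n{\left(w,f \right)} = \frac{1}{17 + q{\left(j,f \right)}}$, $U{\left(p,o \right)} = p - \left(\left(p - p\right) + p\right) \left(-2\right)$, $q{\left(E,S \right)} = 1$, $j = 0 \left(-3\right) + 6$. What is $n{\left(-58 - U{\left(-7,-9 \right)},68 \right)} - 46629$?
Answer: $- \frac{839321}{18} \approx -46629.0$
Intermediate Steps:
$j = 6$ ($j = 0 + 6 = 6$)
$U{\left(p,o \right)} = 3 p$ ($U{\left(p,o \right)} = p - \left(0 + p\right) \left(-2\right) = p - p \left(-2\right) = p - - 2 p = p + 2 p = 3 p$)
$n{\left(w,f \right)} = \frac{1}{18}$ ($n{\left(w,f \right)} = \frac{1}{17 + 1} = \frac{1}{18}$)
$n{\left(-58 - U{\left(-7,-9 \right)},68 \right)} - 46629 = \frac{1}{18} - 46629 = - \frac{839321}{18}$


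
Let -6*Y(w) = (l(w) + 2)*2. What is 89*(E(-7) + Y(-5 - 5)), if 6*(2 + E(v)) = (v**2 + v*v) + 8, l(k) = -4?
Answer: 4361/3 ≈ 1453.7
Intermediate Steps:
Y(w) = 2/3 (Y(w) = -(-4 + 2)*2/6 = -(-1)*2/3 = -1/6*(-4) = 2/3)
E(v) = -2/3 + v**2/3 (E(v) = -2 + ((v**2 + v*v) + 8)/6 = -2 + ((v**2 + v**2) + 8)/6 = -2 + (2*v**2 + 8)/6 = -2 + (8 + 2*v**2)/6 = -2 + (4/3 + v**2/3) = -2/3 + v**2/3)
89*(E(-7) + Y(-5 - 5)) = 89*((-2/3 + (1/3)*(-7)**2) + 2/3) = 89*((-2/3 + (1/3)*49) + 2/3) = 89*((-2/3 + 49/3) + 2/3) = 89*(47/3 + 2/3) = 89*(49/3) = 4361/3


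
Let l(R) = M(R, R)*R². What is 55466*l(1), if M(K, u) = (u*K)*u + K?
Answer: 110932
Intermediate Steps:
M(K, u) = K + K*u² (M(K, u) = (K*u)*u + K = K*u² + K = K + K*u²)
l(R) = R³*(1 + R²) (l(R) = (R*(1 + R²))*R² = R³*(1 + R²))
55466*l(1) = 55466*(1³ + 1⁵) = 55466*(1 + 1) = 55466*2 = 110932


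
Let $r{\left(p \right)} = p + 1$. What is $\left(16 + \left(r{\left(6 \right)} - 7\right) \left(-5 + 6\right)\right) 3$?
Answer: $48$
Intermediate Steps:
$r{\left(p \right)} = 1 + p$
$\left(16 + \left(r{\left(6 \right)} - 7\right) \left(-5 + 6\right)\right) 3 = \left(16 + \left(\left(1 + 6\right) - 7\right) \left(-5 + 6\right)\right) 3 = \left(16 + \left(7 - 7\right) 1\right) 3 = \left(16 + 0 \cdot 1\right) 3 = \left(16 + 0\right) 3 = 16 \cdot 3 = 48$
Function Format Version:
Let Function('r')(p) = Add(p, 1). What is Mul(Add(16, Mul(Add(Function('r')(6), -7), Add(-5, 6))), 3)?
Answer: 48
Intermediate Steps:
Function('r')(p) = Add(1, p)
Mul(Add(16, Mul(Add(Function('r')(6), -7), Add(-5, 6))), 3) = Mul(Add(16, Mul(Add(Add(1, 6), -7), Add(-5, 6))), 3) = Mul(Add(16, Mul(Add(7, -7), 1)), 3) = Mul(Add(16, Mul(0, 1)), 3) = Mul(Add(16, 0), 3) = Mul(16, 3) = 48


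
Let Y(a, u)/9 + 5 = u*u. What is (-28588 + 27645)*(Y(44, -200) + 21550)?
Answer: -359759215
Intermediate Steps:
Y(a, u) = -45 + 9*u² (Y(a, u) = -45 + 9*(u*u) = -45 + 9*u²)
(-28588 + 27645)*(Y(44, -200) + 21550) = (-28588 + 27645)*((-45 + 9*(-200)²) + 21550) = -943*((-45 + 9*40000) + 21550) = -943*((-45 + 360000) + 21550) = -943*(359955 + 21550) = -943*381505 = -359759215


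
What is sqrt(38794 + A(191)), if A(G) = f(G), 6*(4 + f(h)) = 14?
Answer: sqrt(349131)/3 ≈ 196.96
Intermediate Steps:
f(h) = -5/3 (f(h) = -4 + (1/6)*14 = -4 + 7/3 = -5/3)
A(G) = -5/3
sqrt(38794 + A(191)) = sqrt(38794 - 5/3) = sqrt(116377/3) = sqrt(349131)/3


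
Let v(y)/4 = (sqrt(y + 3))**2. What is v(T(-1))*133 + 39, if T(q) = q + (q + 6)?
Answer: 3763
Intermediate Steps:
T(q) = 6 + 2*q (T(q) = q + (6 + q) = 6 + 2*q)
v(y) = 12 + 4*y (v(y) = 4*(sqrt(y + 3))**2 = 4*(sqrt(3 + y))**2 = 4*(3 + y) = 12 + 4*y)
v(T(-1))*133 + 39 = (12 + 4*(6 + 2*(-1)))*133 + 39 = (12 + 4*(6 - 2))*133 + 39 = (12 + 4*4)*133 + 39 = (12 + 16)*133 + 39 = 28*133 + 39 = 3724 + 39 = 3763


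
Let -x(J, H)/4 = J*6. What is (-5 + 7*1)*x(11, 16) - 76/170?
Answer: -44918/85 ≈ -528.45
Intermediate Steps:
x(J, H) = -24*J (x(J, H) = -4*J*6 = -24*J)
(-5 + 7*1)*x(11, 16) - 76/170 = (-5 + 7*1)*(-24*11) - 76/170 = (-5 + 7)*(-264) - 76*1/170 = 2*(-264) - 38/85 = -528 - 38/85 = -44918/85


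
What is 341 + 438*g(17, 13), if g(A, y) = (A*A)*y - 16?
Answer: 1638899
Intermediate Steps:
g(A, y) = -16 + y*A**2 (g(A, y) = A**2*y - 16 = y*A**2 - 16 = -16 + y*A**2)
341 + 438*g(17, 13) = 341 + 438*(-16 + 13*17**2) = 341 + 438*(-16 + 13*289) = 341 + 438*(-16 + 3757) = 341 + 438*3741 = 341 + 1638558 = 1638899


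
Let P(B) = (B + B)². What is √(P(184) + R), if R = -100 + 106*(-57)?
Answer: √129282 ≈ 359.56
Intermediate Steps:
P(B) = 4*B² (P(B) = (2*B)² = 4*B²)
R = -6142 (R = -100 - 6042 = -6142)
√(P(184) + R) = √(4*184² - 6142) = √(4*33856 - 6142) = √(135424 - 6142) = √129282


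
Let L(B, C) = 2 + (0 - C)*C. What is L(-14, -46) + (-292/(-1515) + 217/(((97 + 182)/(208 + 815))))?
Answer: -665661/505 ≈ -1318.1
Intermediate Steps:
L(B, C) = 2 - C**2 (L(B, C) = 2 + (-C)*C = 2 - C**2)
L(-14, -46) + (-292/(-1515) + 217/(((97 + 182)/(208 + 815)))) = (2 - 1*(-46)**2) + (-292/(-1515) + 217/(((97 + 182)/(208 + 815)))) = (2 - 1*2116) + (-292*(-1/1515) + 217/((279/1023))) = (2 - 2116) + (292/1515 + 217/((279*(1/1023)))) = -2114 + (292/1515 + 217/(3/11)) = -2114 + (292/1515 + 217*(11/3)) = -2114 + (292/1515 + 2387/3) = -2114 + 401909/505 = -665661/505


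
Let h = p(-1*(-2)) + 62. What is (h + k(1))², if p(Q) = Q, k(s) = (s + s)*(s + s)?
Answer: 4624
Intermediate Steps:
k(s) = 4*s² (k(s) = (2*s)*(2*s) = 4*s²)
h = 64 (h = -1*(-2) + 62 = 2 + 62 = 64)
(h + k(1))² = (64 + 4*1²)² = (64 + 4*1)² = (64 + 4)² = 68² = 4624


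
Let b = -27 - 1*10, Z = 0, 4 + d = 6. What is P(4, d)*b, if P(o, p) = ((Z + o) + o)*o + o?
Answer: -1332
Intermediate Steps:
d = 2 (d = -4 + 6 = 2)
P(o, p) = o + 2*o² (P(o, p) = ((0 + o) + o)*o + o = (o + o)*o + o = (2*o)*o + o = 2*o² + o = o + 2*o²)
b = -37 (b = -27 - 10 = -37)
P(4, d)*b = (4*(1 + 2*4))*(-37) = (4*(1 + 8))*(-37) = (4*9)*(-37) = 36*(-37) = -1332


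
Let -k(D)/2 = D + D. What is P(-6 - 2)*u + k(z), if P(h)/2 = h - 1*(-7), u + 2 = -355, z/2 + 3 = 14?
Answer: 626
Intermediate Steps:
z = 22 (z = -6 + 2*14 = -6 + 28 = 22)
k(D) = -4*D (k(D) = -2*(D + D) = -4*D)
u = -357 (u = -2 - 355 = -357)
P(h) = 14 + 2*h (P(h) = 2*(h - 1*(-7)) = 2*(h + 7) = 2*(7 + h) = 14 + 2*h)
P(-6 - 2)*u + k(z) = (14 + 2*(-6 - 2))*(-357) - 4*22 = (14 + 2*(-8))*(-357) - 88 = (14 - 16)*(-357) - 88 = -2*(-357) - 88 = 714 - 88 = 626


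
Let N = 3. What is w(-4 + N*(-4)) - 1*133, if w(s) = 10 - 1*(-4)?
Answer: -119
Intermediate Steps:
w(s) = 14 (w(s) = 10 + 4 = 14)
w(-4 + N*(-4)) - 1*133 = 14 - 1*133 = 14 - 133 = -119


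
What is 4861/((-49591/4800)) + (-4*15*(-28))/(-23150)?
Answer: -54023763288/114803165 ≈ -470.58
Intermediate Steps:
4861/((-49591/4800)) + (-4*15*(-28))/(-23150) = 4861/((-49591*1/4800)) - 60*(-28)*(-1/23150) = 4861/(-49591/4800) + 1680*(-1/23150) = 4861*(-4800/49591) - 168/2315 = -23332800/49591 - 168/2315 = -54023763288/114803165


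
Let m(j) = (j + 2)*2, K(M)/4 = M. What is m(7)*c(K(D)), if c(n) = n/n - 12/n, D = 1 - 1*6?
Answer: 144/5 ≈ 28.800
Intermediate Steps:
D = -5 (D = 1 - 6 = -5)
K(M) = 4*M
m(j) = 4 + 2*j (m(j) = (2 + j)*2 = 4 + 2*j)
c(n) = 1 - 12/n
m(7)*c(K(D)) = (4 + 2*7)*((-12 + 4*(-5))/((4*(-5)))) = (4 + 14)*((-12 - 20)/(-20)) = 18*(-1/20*(-32)) = 18*(8/5) = 144/5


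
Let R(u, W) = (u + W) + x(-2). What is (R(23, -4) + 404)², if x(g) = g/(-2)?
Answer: 179776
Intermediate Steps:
x(g) = -g/2 (x(g) = g*(-½) = -g/2)
R(u, W) = 1 + W + u (R(u, W) = (u + W) - ½*(-2) = (W + u) + 1 = 1 + W + u)
(R(23, -4) + 404)² = ((1 - 4 + 23) + 404)² = (20 + 404)² = 424² = 179776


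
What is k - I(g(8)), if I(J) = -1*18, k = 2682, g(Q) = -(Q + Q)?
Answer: 2700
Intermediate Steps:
g(Q) = -2*Q
I(J) = -18
k - I(g(8)) = 2682 - 1*(-18) = 2682 + 18 = 2700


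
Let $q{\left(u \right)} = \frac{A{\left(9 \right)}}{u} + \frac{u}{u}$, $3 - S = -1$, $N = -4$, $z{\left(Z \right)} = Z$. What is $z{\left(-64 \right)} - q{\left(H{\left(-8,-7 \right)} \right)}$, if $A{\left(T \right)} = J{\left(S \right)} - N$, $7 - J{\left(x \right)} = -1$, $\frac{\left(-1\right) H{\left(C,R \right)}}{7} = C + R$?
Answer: $- \frac{2279}{35} \approx -65.114$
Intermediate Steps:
$H{\left(C,R \right)} = - 7 C - 7 R$ ($H{\left(C,R \right)} = - 7 \left(C + R\right) = - 7 C - 7 R$)
$S = 4$ ($S = 3 - -1 = 3 + 1 = 4$)
$J{\left(x \right)} = 8$ ($J{\left(x \right)} = 7 - -1 = 7 + 1 = 8$)
$A{\left(T \right)} = 12$ ($A{\left(T \right)} = 8 - -4 = 8 + 4 = 12$)
$q{\left(u \right)} = 1 + \frac{12}{u}$ ($q{\left(u \right)} = \frac{12}{u} + \frac{u}{u} = \frac{12}{u} + 1 = 1 + \frac{12}{u}$)
$z{\left(-64 \right)} - q{\left(H{\left(-8,-7 \right)} \right)} = -64 - \frac{12 - -105}{\left(-7\right) \left(-8\right) - -49} = -64 - \frac{12 + \left(56 + 49\right)}{56 + 49} = -64 - \frac{12 + 105}{105} = -64 - \frac{1}{105} \cdot 117 = -64 - \frac{39}{35} = - \frac{2279}{35}$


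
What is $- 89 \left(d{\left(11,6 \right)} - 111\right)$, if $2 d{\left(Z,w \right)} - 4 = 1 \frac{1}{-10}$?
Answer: $\frac{194109}{20} \approx 9705.5$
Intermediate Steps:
$d{\left(Z,w \right)} = \frac{39}{20}$ ($d{\left(Z,w \right)} = 2 + \frac{1 \frac{1}{-10}}{2} = 2 + \frac{1 \left(- \frac{1}{10}\right)}{2} = 2 + \frac{1}{2} \left(- \frac{1}{10}\right) = 2 - \frac{1}{20} = \frac{39}{20}$)
$- 89 \left(d{\left(11,6 \right)} - 111\right) = - 89 \left(\frac{39}{20} - 111\right) = \left(-89\right) \left(- \frac{2181}{20}\right) = \frac{194109}{20}$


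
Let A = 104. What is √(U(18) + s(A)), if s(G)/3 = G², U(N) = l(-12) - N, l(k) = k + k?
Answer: √32406 ≈ 180.02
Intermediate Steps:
l(k) = 2*k
U(N) = -24 - N (U(N) = 2*(-12) - N = -24 - N)
s(G) = 3*G²
√(U(18) + s(A)) = √((-24 - 1*18) + 3*104²) = √((-24 - 18) + 3*10816) = √(-42 + 32448) = √32406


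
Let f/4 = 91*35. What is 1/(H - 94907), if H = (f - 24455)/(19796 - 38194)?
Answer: -18398/1746087271 ≈ -1.0537e-5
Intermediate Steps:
f = 12740 (f = 4*(91*35) = 4*3185 = 12740)
H = 11715/18398 (H = (12740 - 24455)/(19796 - 38194) = -11715/(-18398) = -11715*(-1/18398) = 11715/18398 ≈ 0.63675)
1/(H - 94907) = 1/(11715/18398 - 94907) = 1/(-1746087271/18398) = -18398/1746087271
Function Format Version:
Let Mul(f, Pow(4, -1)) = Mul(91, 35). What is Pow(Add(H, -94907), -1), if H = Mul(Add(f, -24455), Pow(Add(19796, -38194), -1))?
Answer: Rational(-18398, 1746087271) ≈ -1.0537e-5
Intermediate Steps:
f = 12740 (f = Mul(4, Mul(91, 35)) = Mul(4, 3185) = 12740)
H = Rational(11715, 18398) (H = Mul(Add(12740, -24455), Pow(Add(19796, -38194), -1)) = Mul(-11715, Pow(-18398, -1)) = Mul(-11715, Rational(-1, 18398)) = Rational(11715, 18398) ≈ 0.63675)
Pow(Add(H, -94907), -1) = Pow(Add(Rational(11715, 18398), -94907), -1) = Pow(Rational(-1746087271, 18398), -1) = Rational(-18398, 1746087271)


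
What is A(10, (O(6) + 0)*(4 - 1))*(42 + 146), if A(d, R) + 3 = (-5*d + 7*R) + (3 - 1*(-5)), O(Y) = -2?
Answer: -16356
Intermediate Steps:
A(d, R) = 5 - 5*d + 7*R (A(d, R) = -3 + ((-5*d + 7*R) + (3 - 1*(-5))) = -3 + ((-5*d + 7*R) + (3 + 5)) = -3 + ((-5*d + 7*R) + 8) = -3 + (8 - 5*d + 7*R) = 5 - 5*d + 7*R)
A(10, (O(6) + 0)*(4 - 1))*(42 + 146) = (5 - 5*10 + 7*((-2 + 0)*(4 - 1)))*(42 + 146) = (5 - 50 + 7*(-2*3))*188 = (5 - 50 + 7*(-6))*188 = (5 - 50 - 42)*188 = -87*188 = -16356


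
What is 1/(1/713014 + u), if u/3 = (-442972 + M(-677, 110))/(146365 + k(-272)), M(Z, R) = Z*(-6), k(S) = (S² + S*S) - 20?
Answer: -209849289382/938846629907 ≈ -0.22352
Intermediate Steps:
k(S) = -20 + 2*S² (k(S) = (S² + S²) - 20 = 2*S² - 20 = -20 + 2*S²)
M(Z, R) = -6*Z
u = -1316730/294313 (u = 3*((-442972 - 6*(-677))/(146365 + (-20 + 2*(-272)²))) = 3*((-442972 + 4062)/(146365 + (-20 + 2*73984))) = 3*(-438910/(146365 + (-20 + 147968))) = 3*(-438910/(146365 + 147948)) = 3*(-438910/294313) = -1316730/294313 ≈ -4.4739)
1/(1/713014 + u) = 1/(1/713014 - 1316730/294313) = 1/(-938846629907/209849289382) = -209849289382/938846629907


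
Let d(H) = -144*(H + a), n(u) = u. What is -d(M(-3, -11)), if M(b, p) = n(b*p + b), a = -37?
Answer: -1008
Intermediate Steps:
M(b, p) = b + b*p (M(b, p) = b*p + b = b + b*p)
d(H) = 5328 - 144*H (d(H) = -144*(H - 37) = -144*(-37 + H) = 5328 - 144*H)
-d(M(-3, -11)) = -(5328 - (-432)*(1 - 11)) = -(5328 - (-432)*(-10)) = -(5328 - 144*30) = -(5328 - 4320) = -1*1008 = -1008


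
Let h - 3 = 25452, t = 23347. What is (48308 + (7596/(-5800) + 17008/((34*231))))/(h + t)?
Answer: 21159836279/21375839100 ≈ 0.98989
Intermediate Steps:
h = 25455 (h = 3 + 25452 = 25455)
(48308 + (7596/(-5800) + 17008/((34*231))))/(h + t) = (48308 + (7596/(-5800) + 17008/((34*231))))/(25455 + 23347) = (48308 + (7596*(-1/5800) + 17008/7854))/48802 = (48308 + (-1899/1450 + 17008*(1/7854)))*(1/48802) = (48308 + (-1899/1450 + 8504/3927))*(1/48802) = (48308 + 4873427/5694150)*(1/48802) = (275077871627/5694150)*(1/48802) = 21159836279/21375839100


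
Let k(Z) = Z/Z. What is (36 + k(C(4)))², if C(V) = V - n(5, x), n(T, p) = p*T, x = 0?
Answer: 1369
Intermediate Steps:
n(T, p) = T*p
C(V) = V (C(V) = V - 5*0 = V - 1*0 = V + 0 = V)
k(Z) = 1
(36 + k(C(4)))² = (36 + 1)² = 37² = 1369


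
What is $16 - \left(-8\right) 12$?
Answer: $112$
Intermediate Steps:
$16 - \left(-8\right) 12 = 16 - -96 = 16 + 96 = 112$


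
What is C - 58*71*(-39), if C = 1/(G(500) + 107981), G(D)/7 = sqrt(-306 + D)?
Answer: 1872601148794691/11659886855 - 7*sqrt(194)/11659886855 ≈ 1.6060e+5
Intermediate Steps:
G(D) = 7*sqrt(-306 + D)
C = 1/(107981 + 7*sqrt(194)) (C = 1/(7*sqrt(-306 + 500) + 107981) = 1/(7*sqrt(194) + 107981) = 1/(107981 + 7*sqrt(194)) ≈ 9.2525e-6)
C - 58*71*(-39) = (107981/11659886855 - 7*sqrt(194)/11659886855) - 58*71*(-39) = (107981/11659886855 - 7*sqrt(194)/11659886855) - 4118*(-39) = (107981/11659886855 - 7*sqrt(194)/11659886855) + 160602 = 1872601148794691/11659886855 - 7*sqrt(194)/11659886855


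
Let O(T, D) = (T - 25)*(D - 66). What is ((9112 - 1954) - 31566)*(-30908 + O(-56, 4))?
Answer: 631825488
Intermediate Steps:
O(T, D) = (-66 + D)*(-25 + T) (O(T, D) = (-25 + T)*(-66 + D) = (-66 + D)*(-25 + T))
((9112 - 1954) - 31566)*(-30908 + O(-56, 4)) = ((9112 - 1954) - 31566)*(-30908 + (1650 - 66*(-56) - 25*4 + 4*(-56))) = (7158 - 31566)*(-30908 + (1650 + 3696 - 100 - 224)) = -24408*(-30908 + 5022) = -24408*(-25886) = 631825488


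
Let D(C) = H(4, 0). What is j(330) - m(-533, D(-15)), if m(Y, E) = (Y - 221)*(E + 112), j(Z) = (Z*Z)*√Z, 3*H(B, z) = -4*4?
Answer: 241280/3 + 108900*√330 ≈ 2.0587e+6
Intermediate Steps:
H(B, z) = -16/3 (H(B, z) = (-4*4)/3 = (⅓)*(-16) = -16/3)
j(Z) = Z^(5/2) (j(Z) = Z²*√Z = Z^(5/2))
D(C) = -16/3
m(Y, E) = (-221 + Y)*(112 + E)
j(330) - m(-533, D(-15)) = 330^(5/2) - (-24752 - 221*(-16/3) + 112*(-533) - 16/3*(-533)) = 108900*√330 - (-24752 + 3536/3 - 59696 + 8528/3) = 108900*√330 - 1*(-241280/3) = 108900*√330 + 241280/3 = 241280/3 + 108900*√330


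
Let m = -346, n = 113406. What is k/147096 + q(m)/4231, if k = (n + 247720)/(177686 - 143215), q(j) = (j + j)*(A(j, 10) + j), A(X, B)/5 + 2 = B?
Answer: 536849915127269/10726740519948 ≈ 50.048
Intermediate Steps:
A(X, B) = -10 + 5*B
q(j) = 2*j*(40 + j) (q(j) = (j + j)*((-10 + 5*10) + j) = (2*j)*((-10 + 50) + j) = (2*j)*(40 + j) = 2*j*(40 + j))
k = 361126/34471 (k = (113406 + 247720)/(177686 - 143215) = 361126/34471 ≈ 10.476)
k/147096 + q(m)/4231 = (361126/34471)/147096 + (2*(-346)*(40 - 346))/4231 = (361126/34471)*(1/147096) + (2*(-346)*(-306))*(1/4231) = 180563/2535273108 + 211752*(1/4231) = 180563/2535273108 + 211752/4231 = 536849915127269/10726740519948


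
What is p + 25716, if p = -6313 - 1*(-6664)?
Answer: 26067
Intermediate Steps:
p = 351 (p = -6313 + 6664 = 351)
p + 25716 = 351 + 25716 = 26067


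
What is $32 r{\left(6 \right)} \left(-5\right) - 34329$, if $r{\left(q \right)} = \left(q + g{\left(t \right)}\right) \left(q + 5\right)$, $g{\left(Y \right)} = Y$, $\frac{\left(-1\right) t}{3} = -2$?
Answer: $-55449$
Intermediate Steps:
$t = 6$ ($t = \left(-3\right) \left(-2\right) = 6$)
$r{\left(q \right)} = \left(5 + q\right) \left(6 + q\right)$ ($r{\left(q \right)} = \left(q + 6\right) \left(q + 5\right) = \left(6 + q\right) \left(5 + q\right) = \left(5 + q\right) \left(6 + q\right)$)
$32 r{\left(6 \right)} \left(-5\right) - 34329 = 32 \left(30 + 6^{2} + 11 \cdot 6\right) \left(-5\right) - 34329 = 32 \left(30 + 36 + 66\right) \left(-5\right) - 34329 = 32 \cdot 132 \left(-5\right) - 34329 = 4224 \left(-5\right) - 34329 = -21120 - 34329 = -55449$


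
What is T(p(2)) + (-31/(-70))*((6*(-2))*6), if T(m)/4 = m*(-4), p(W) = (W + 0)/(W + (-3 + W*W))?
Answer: -4468/105 ≈ -42.552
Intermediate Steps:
p(W) = W/(-3 + W + W**2) (p(W) = W/(W + (-3 + W**2)) = W/(-3 + W + W**2))
T(m) = -16*m (T(m) = 4*(m*(-4)) = 4*(-4*m) = -16*m)
T(p(2)) + (-31/(-70))*((6*(-2))*6) = -32/(-3 + 2 + 2**2) + (-31/(-70))*((6*(-2))*6) = -32/(-3 + 2 + 4) + (-31*(-1/70))*(-12*6) = -32/3 + (31/70)*(-72) = -32/3 - 1116/35 = -4468/105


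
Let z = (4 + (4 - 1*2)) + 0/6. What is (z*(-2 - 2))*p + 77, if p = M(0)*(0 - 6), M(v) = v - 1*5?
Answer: -643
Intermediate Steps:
M(v) = -5 + v (M(v) = v - 5 = -5 + v)
z = 6 (z = (4 + (4 - 2)) + 0*(⅙) = (4 + 2) + 0 = 6 + 0 = 6)
p = 30 (p = (-5 + 0)*(0 - 6) = -5*(-6) = 30)
(z*(-2 - 2))*p + 77 = (6*(-2 - 2))*30 + 77 = (6*(-4))*30 + 77 = -24*30 + 77 = -720 + 77 = -643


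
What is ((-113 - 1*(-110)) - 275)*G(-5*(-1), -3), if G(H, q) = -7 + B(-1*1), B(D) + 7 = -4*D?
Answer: 2780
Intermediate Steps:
B(D) = -7 - 4*D
G(H, q) = -10 (G(H, q) = -7 + (-7 - (-4)) = -7 + (-7 - 4*(-1)) = -7 + (-7 + 4) = -7 - 3 = -10)
((-113 - 1*(-110)) - 275)*G(-5*(-1), -3) = ((-113 - 1*(-110)) - 275)*(-10) = ((-113 + 110) - 275)*(-10) = (-3 - 275)*(-10) = -278*(-10) = 2780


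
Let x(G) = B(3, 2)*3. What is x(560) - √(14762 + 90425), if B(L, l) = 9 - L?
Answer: 18 - √105187 ≈ -306.33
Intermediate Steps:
x(G) = 18 (x(G) = (9 - 1*3)*3 = (9 - 3)*3 = 6*3 = 18)
x(560) - √(14762 + 90425) = 18 - √(14762 + 90425) = 18 - √105187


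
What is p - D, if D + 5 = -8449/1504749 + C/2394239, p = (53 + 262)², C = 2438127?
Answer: 357495124430281718/3602728741011 ≈ 99229.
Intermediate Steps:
p = 99225 (p = 315² = 99225)
D = -14365103465243/3602728741011 (D = -5 + (-8449/1504749 + 2438127/2394239) = -5 + 3648540239812/3602728741011 = -14365103465243/3602728741011 ≈ -3.9873)
p - D = 99225 - 1*(-14365103465243/3602728741011) = 99225 + 14365103465243/3602728741011 = 357495124430281718/3602728741011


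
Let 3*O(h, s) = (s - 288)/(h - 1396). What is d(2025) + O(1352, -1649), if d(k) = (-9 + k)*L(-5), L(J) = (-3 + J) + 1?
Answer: -1860847/132 ≈ -14097.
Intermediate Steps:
L(J) = -2 + J
O(h, s) = (-288 + s)/(3*(-1396 + h)) (O(h, s) = ((s - 288)/(h - 1396))/3 = ((-288 + s)/(-1396 + h))/3 = (-288 + s)/(3*(-1396 + h)))
d(k) = 63 - 7*k (d(k) = (-9 + k)*(-2 - 5) = (-9 + k)*(-7) = 63 - 7*k)
d(2025) + O(1352, -1649) = (63 - 7*2025) + (-288 - 1649)/(3*(-1396 + 1352)) = (63 - 14175) + (1/3)*(-1937)/(-44) = -14112 + (1/3)*(-1/44)*(-1937) = -14112 + 1937/132 = -1860847/132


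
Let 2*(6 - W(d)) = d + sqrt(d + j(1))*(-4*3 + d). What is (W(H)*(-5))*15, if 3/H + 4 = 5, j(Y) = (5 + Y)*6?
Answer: -675/2 - 675*sqrt(39)/2 ≈ -2445.2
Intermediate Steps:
j(Y) = 30 + 6*Y
H = 3 (H = 3/(-4 + 5) = 3/1 = 3*1 = 3)
W(d) = 6 - d/2 - sqrt(36 + d)*(-12 + d)/2 (W(d) = 6 - (d + sqrt(d + (30 + 6*1))*(-4*3 + d))/2 = 6 - (d + sqrt(d + (30 + 6))*(-12 + d))/2 = 6 - (d + sqrt(d + 36)*(-12 + d))/2 = 6 - (d + sqrt(36 + d)*(-12 + d))/2 = 6 + (-d/2 - sqrt(36 + d)*(-12 + d)/2) = 6 - d/2 - sqrt(36 + d)*(-12 + d)/2)
(W(H)*(-5))*15 = ((6 + 6*sqrt(36 + 3) - 1/2*3 - 1/2*3*sqrt(36 + 3))*(-5))*15 = ((6 + 6*sqrt(39) - 3/2 - 1/2*3*sqrt(39))*(-5))*15 = ((6 + 6*sqrt(39) - 3/2 - 3*sqrt(39)/2)*(-5))*15 = ((9/2 + 9*sqrt(39)/2)*(-5))*15 = (-45/2 - 45*sqrt(39)/2)*15 = -675/2 - 675*sqrt(39)/2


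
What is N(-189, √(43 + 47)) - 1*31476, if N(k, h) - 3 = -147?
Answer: -31620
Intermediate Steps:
N(k, h) = -144 (N(k, h) = 3 - 147 = -144)
N(-189, √(43 + 47)) - 1*31476 = -144 - 1*31476 = -144 - 31476 = -31620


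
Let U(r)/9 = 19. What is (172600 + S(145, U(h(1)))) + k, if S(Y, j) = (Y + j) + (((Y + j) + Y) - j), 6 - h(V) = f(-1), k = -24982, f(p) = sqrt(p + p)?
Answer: 148224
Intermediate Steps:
f(p) = sqrt(2)*sqrt(p) (f(p) = sqrt(2*p) = sqrt(2)*sqrt(p))
h(V) = 6 - I*sqrt(2) (h(V) = 6 - sqrt(2)*sqrt(-1) = 6 - sqrt(2)*I = 6 - I*sqrt(2))
U(r) = 171 (U(r) = 9*19 = 171)
S(Y, j) = j + 3*Y (S(Y, j) = (Y + j) + ((j + 2*Y) - j) = (Y + j) + 2*Y = j + 3*Y)
(172600 + S(145, U(h(1)))) + k = (172600 + (171 + 3*145)) - 24982 = (172600 + (171 + 435)) - 24982 = (172600 + 606) - 24982 = 173206 - 24982 = 148224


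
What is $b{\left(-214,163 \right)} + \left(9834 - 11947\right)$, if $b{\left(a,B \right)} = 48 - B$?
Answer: $-2228$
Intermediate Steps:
$b{\left(-214,163 \right)} + \left(9834 - 11947\right) = \left(48 - 163\right) + \left(9834 - 11947\right) = \left(48 - 163\right) - 2113 = -115 - 2113 = -2228$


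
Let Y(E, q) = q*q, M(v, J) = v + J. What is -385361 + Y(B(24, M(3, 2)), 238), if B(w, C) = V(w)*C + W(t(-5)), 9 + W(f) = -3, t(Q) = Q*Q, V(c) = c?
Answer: -328717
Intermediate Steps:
t(Q) = Q**2
W(f) = -12 (W(f) = -9 - 3 = -12)
M(v, J) = J + v
B(w, C) = -12 + C*w (B(w, C) = w*C - 12 = C*w - 12 = -12 + C*w)
Y(E, q) = q**2
-385361 + Y(B(24, M(3, 2)), 238) = -385361 + 238**2 = -385361 + 56644 = -328717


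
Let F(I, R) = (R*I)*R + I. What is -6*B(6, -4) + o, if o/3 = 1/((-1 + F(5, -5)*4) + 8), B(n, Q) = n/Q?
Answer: 4746/527 ≈ 9.0057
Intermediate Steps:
F(I, R) = I + I*R² (F(I, R) = (I*R)*R + I = I*R² + I = I + I*R²)
o = 3/527 (o = 3/((-1 + (5*(1 + (-5)²))*4) + 8) = 3/((-1 + (5*(1 + 25))*4) + 8) = 3/((-1 + (5*26)*4) + 8) = 3/((-1 + 130*4) + 8) = 3/((-1 + 520) + 8) = 3/(519 + 8) = 3/527 ≈ 0.0056926)
-6*B(6, -4) + o = -36/(-4) + 3/527 = -36*(-1)/4 + 3/527 = -6*(-3/2) + 3/527 = 9 + 3/527 = 4746/527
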